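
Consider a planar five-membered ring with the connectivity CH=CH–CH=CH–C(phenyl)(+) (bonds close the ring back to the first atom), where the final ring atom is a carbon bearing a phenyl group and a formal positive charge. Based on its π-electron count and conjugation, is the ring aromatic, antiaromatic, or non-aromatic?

Antiaromatic

All ring atoms are sp² and supply a p orbital to the ring (each doubly-bonded ring atom is sp² with one p-orbital electron; the carbocation has an empty p orbital); the conjugation is uninterrupted.
Tallying contributions gives 2 × 2 = 4 from the double-bond units + 0 from the C(phenyl)(+) atom = 4.
4 is a 4n count (n = 1), so the planar conjugated ring is antiaromatic.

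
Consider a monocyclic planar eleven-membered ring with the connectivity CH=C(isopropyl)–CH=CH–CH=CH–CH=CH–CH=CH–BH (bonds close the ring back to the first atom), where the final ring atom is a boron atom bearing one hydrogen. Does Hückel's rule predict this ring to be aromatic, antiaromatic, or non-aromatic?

Check conjugation: the double-bond atoms are sp², each contributing one p electron; the boron has an empty p orbital — every position has a p orbital, so the cyclic π system is continuous.
Adding the contributions, 5 × 2 = 10 from the double-bond units + 0 from the BH atom = 10.
Since 10 = 4·2 + 2, the ring meets the 4n+2 criterion.

Aromatic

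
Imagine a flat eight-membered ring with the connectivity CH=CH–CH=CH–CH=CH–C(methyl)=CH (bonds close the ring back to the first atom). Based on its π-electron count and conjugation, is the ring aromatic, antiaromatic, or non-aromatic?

Antiaromatic

Check conjugation: every atom in a ring double bond is sp² and brings one electron to the p orbital — every position has a p orbital, so the cyclic π system is continuous.
Adding the contributions, 4 × 2 = 8 from the 4 double-bond units.
8 is a 4n count (n = 2), so the planar conjugated ring is antiaromatic.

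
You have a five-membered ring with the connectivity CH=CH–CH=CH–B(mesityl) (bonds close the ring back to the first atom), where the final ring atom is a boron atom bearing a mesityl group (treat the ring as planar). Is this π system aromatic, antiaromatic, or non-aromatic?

Antiaromatic

Every ring atom contributes a p orbital perpendicular to the ring (the double-bond atoms are sp², each contributing one p electron; the boron has an empty p orbital), so the π system is cyclic and fully conjugated.
Counting π electrons: 2 × 2 = 4 from the double-bond units + 0 from the B(mesityl) atom = 4.
A 4n π count (4, n = 1) in a planar conjugated ring means antiaromatic.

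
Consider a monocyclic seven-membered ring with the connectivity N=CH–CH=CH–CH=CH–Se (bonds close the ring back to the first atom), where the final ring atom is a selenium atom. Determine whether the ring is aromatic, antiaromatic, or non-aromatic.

Antiaromatic

Every ring atom contributes a p orbital perpendicular to the ring (each doubly-bonded ring atom is sp² with one p-orbital electron; each =N– nitrogen is pyridine-type (lone pair in the sp² plane, one electron in the p orbital); the selenium donates one lone pair from its p orbital), so the π system is cyclic and fully conjugated.
Tallying contributions gives 3 × 2 = 6 from the double-bond units + 2 from the Se atom = 8.
With 8 = 4·2 π electrons, Hückel's rule classifies the planar ring as antiaromatic.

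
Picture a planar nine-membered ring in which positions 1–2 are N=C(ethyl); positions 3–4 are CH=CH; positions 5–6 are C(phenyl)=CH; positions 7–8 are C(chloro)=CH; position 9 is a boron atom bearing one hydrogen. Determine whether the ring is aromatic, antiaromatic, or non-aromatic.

The p orbitals form a continuous loop: the double-bond atoms are sp², each contributing one p electron; each sp² =N– keeps its lone pair in-plane and puts one electron into the π system; the boron has an empty p orbital. The ring is fully conjugated.
Counting π electrons: 4 × 2 = 8 from the double-bond units + 0 from the BH atom = 8.
A 4n π count (8, n = 2) in a planar conjugated ring means antiaromatic.

Antiaromatic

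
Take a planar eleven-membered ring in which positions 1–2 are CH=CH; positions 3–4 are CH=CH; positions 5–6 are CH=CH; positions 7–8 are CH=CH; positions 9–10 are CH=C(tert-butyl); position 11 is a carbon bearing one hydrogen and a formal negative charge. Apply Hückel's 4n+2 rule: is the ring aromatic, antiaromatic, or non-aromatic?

Antiaromatic

All ring atoms are sp² and supply a p orbital to the ring (each doubly-bonded ring atom is sp² with one p-orbital electron; the carbanion's lone pair occupies the p orbital); the conjugation is uninterrupted.
Counting π electrons: 5 × 2 = 10 from the double-bond units + 2 from the CH(-) atom = 12.
A 4n π count (12, n = 3) in a planar conjugated ring means antiaromatic.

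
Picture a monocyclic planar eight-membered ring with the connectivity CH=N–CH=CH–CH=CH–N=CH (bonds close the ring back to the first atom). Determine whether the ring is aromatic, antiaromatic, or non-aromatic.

All ring atoms are sp² and supply a p orbital to the ring (every atom in a ring double bond is sp² and brings one electron to the p orbital; each =N– nitrogen is pyridine-type (lone pair in the sp² plane, one electron in the p orbital)); the conjugation is uninterrupted.
π-electron count: 4 × 2 = 8 from the 4 double-bond units.
A 4n π count (8, n = 2) in a planar conjugated ring means antiaromatic.

Antiaromatic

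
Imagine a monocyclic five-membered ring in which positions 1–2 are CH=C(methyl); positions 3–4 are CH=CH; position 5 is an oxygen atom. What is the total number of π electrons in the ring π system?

6

Every ring atom contributes a p orbital perpendicular to the ring (every atom in a ring double bond is sp² and brings one electron to the p orbital; the oxygen donates one lone pair from its p orbital), so the π system is cyclic and fully conjugated.
Adding the contributions, 2 × 2 = 4 from the double-bond units + 2 from the O atom = 6.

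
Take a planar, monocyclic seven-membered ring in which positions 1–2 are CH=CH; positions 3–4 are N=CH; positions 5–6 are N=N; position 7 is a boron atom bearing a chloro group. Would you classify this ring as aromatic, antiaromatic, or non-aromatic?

Every ring atom contributes a p orbital perpendicular to the ring (each doubly-bonded ring atom is sp² with one p-orbital electron; each =N– nitrogen is pyridine-type (lone pair in the sp² plane, one electron in the p orbital); the boron has an empty p orbital), so the π system is cyclic and fully conjugated.
π-electron count: 3 × 2 = 6 from the double-bond units + 0 from the B(chloro) atom = 6.
Since 6 = 4·1 + 2, the ring meets the 4n+2 criterion.

Aromatic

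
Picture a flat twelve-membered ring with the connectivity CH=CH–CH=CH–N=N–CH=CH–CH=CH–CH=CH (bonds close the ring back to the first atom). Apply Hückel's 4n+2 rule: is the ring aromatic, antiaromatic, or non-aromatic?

Antiaromatic

All ring atoms are sp² and supply a p orbital to the ring (every atom in a ring double bond is sp² and brings one electron to the p orbital; each =N– nitrogen is pyridine-type (lone pair in the sp² plane, one electron in the p orbital)); the conjugation is uninterrupted.
Tallying contributions gives 6 × 2 = 12 from the 6 double-bond units.
12 is a 4n count (n = 3), so the planar conjugated ring is antiaromatic.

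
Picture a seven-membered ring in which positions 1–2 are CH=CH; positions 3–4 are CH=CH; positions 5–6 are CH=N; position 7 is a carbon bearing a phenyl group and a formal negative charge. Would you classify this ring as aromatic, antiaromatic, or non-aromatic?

Antiaromatic

Check conjugation: every atom in a ring double bond is sp² and brings one electron to the p orbital; each sp² =N– keeps its lone pair in-plane and puts one electron into the π system; the carbanion's lone pair occupies the p orbital — every position has a p orbital, so the cyclic π system is continuous.
Tallying contributions gives 3 × 2 = 6 from the double-bond units + 2 from the C(phenyl)(-) atom = 8.
8 = 4(2); a planar, fully conjugated 4n system is antiaromatic.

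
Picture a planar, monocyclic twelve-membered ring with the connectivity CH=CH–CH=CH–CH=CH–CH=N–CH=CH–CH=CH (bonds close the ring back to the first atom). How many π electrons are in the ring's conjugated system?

12

All ring atoms are sp² and supply a p orbital to the ring (each doubly-bonded ring atom is sp² with one p-orbital electron; the doubly-bonded nitrogens are pyridine-type — their lone pairs lie in the ring plane, leaving one electron in the p orbital); the conjugation is uninterrupted.
Adding the contributions, 6 × 2 = 12 from the 6 double-bond units.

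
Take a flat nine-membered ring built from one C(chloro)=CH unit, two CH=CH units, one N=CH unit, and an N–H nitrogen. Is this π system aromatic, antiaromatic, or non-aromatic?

Aromatic

The p orbitals form a continuous loop: each doubly-bonded ring atom is sp² with one p-orbital electron; each =N– nitrogen is pyridine-type (lone pair in the sp² plane, one electron in the p orbital); the pyrrole-type nitrogen donates its lone pair from the p orbital. The ring is fully conjugated.
Counting π electrons: 4 × 2 = 8 from the double-bond units + 2 from the NH atom = 10.
10 = 4(2) + 2, which satisfies Hückel's 4n+2 rule.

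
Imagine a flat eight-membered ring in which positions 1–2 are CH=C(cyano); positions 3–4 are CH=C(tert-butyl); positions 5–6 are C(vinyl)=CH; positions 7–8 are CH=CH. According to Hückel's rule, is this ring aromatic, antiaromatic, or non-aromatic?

Antiaromatic

All ring atoms are sp² and supply a p orbital to the ring (each doubly-bonded ring atom is sp² with one p-orbital electron); the conjugation is uninterrupted.
Tallying contributions gives 4 × 2 = 8 from the 4 double-bond units.
8 = 4(2); a planar, fully conjugated 4n system is antiaromatic.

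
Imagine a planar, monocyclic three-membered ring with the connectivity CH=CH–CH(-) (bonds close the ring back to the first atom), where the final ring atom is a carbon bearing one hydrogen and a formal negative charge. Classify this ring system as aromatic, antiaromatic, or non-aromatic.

The p orbitals form a continuous loop: each doubly-bonded ring atom is sp² with one p-orbital electron; the carbanion's lone pair occupies the p orbital. The ring is fully conjugated.
π-electron count: 1 × 2 = 2 from the double-bond unit + 2 from the CH(-) atom = 4.
4 is a 4n count (n = 1), so the planar conjugated ring is antiaromatic.

Antiaromatic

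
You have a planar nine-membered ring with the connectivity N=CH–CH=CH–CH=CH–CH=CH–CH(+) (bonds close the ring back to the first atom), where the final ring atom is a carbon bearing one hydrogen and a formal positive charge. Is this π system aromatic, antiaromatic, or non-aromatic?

Antiaromatic

All ring atoms are sp² and supply a p orbital to the ring (every atom in a ring double bond is sp² and brings one electron to the p orbital; each =N– nitrogen is pyridine-type (lone pair in the sp² plane, one electron in the p orbital); the carbocation has an empty p orbital); the conjugation is uninterrupted.
Tallying contributions gives 4 × 2 = 8 from the double-bond units + 0 from the CH(+) atom = 8.
8 = 4(2); a planar, fully conjugated 4n system is antiaromatic.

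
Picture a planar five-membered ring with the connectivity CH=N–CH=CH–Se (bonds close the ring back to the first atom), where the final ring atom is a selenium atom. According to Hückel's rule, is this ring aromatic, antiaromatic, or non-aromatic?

The p orbitals form a continuous loop: every atom in a ring double bond is sp² and brings one electron to the p orbital; each sp² =N– keeps its lone pair in-plane and puts one electron into the π system; the selenium donates one lone pair from its p orbital. The ring is fully conjugated.
Tallying contributions gives 2 × 2 = 4 from the double-bond units + 2 from the Se atom = 6.
That gives a 4n+2 count (6, n = 1).

Aromatic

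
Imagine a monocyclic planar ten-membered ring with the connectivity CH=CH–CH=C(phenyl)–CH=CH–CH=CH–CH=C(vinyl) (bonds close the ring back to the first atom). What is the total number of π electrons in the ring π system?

Check conjugation: the double-bond atoms are sp², each contributing one p electron — every position has a p orbital, so the cyclic π system is continuous.
Tallying contributions gives 5 × 2 = 10 from the 5 double-bond units.

10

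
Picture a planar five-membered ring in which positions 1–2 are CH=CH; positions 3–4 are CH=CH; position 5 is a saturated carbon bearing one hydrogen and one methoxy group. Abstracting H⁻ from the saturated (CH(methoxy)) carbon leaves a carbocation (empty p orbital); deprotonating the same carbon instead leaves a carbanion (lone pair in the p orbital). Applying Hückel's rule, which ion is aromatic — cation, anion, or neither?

The anion

Both ions have a continuous loop of p orbitals — each ring atom is sp².
Cation: 2 × 2 + 0 = 4 π electrons → 4(1), antiaromatic.
Anion: 2 × 2 + 2 = 6 π electrons → 4(1)+2, aromatic.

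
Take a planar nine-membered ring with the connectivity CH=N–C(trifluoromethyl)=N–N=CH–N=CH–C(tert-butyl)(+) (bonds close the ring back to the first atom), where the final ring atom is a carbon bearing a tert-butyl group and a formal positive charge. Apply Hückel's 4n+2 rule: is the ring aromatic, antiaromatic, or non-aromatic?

Antiaromatic

All ring atoms are sp² and supply a p orbital to the ring (the double-bond atoms are sp², each contributing one p electron; each sp² =N– keeps its lone pair in-plane and puts one electron into the π system; the carbocation has an empty p orbital); the conjugation is uninterrupted.
Counting π electrons: 4 × 2 = 8 from the double-bond units + 0 from the C(tert-butyl)(+) atom = 8.
8 is a 4n count (n = 2), so the planar conjugated ring is antiaromatic.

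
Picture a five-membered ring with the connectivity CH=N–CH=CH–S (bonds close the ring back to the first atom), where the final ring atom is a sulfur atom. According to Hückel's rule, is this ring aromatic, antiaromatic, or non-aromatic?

Aromatic

Every ring atom contributes a p orbital perpendicular to the ring (each doubly-bonded ring atom is sp² with one p-orbital electron; the doubly-bonded nitrogens are pyridine-type — their lone pairs lie in the ring plane, leaving one electron in the p orbital; the sulfur donates one lone pair from its p orbital), so the π system is cyclic and fully conjugated.
Adding the contributions, 2 × 2 = 4 from the double-bond units + 2 from the S atom = 6.
Since 6 = 4·1 + 2, the ring meets the 4n+2 criterion.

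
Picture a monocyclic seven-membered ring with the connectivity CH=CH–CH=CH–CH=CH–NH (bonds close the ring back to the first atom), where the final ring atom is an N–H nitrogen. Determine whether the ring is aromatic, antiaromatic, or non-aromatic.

Antiaromatic

The p orbitals form a continuous loop: the double-bond atoms are sp², each contributing one p electron; the pyrrole-type nitrogen donates its lone pair from the p orbital. The ring is fully conjugated.
π-electron count: 3 × 2 = 6 from the double-bond units + 2 from the NH atom = 8.
With 8 = 4·2 π electrons, Hückel's rule classifies the planar ring as antiaromatic.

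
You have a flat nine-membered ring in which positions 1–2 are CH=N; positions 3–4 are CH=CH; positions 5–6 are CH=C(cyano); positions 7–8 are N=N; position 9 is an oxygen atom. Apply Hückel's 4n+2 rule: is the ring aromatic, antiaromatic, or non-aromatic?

Aromatic

Check conjugation: every atom in a ring double bond is sp² and brings one electron to the p orbital; each =N– nitrogen is pyridine-type (lone pair in the sp² plane, one electron in the p orbital); the oxygen donates one lone pair from its p orbital — every position has a p orbital, so the cyclic π system is continuous.
Counting π electrons: 4 × 2 = 8 from the double-bond units + 2 from the O atom = 10.
With 10 π electrons (n = 2), the Hückel 4n+2 condition holds.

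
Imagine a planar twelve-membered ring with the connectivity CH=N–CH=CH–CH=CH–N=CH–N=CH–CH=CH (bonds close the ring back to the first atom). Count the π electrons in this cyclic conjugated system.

The p orbitals form a continuous loop: each doubly-bonded ring atom is sp² with one p-orbital electron; each sp² =N– keeps its lone pair in-plane and puts one electron into the π system. The ring is fully conjugated.
π-electron count: 6 × 2 = 12 from the 6 double-bond units.

12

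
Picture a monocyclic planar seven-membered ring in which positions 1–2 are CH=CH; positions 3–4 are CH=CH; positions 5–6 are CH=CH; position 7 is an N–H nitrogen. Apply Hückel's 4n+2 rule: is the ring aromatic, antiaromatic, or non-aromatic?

Antiaromatic

Check conjugation: each doubly-bonded ring atom is sp² with one p-orbital electron; the pyrrole-type nitrogen donates its lone pair from the p orbital — every position has a p orbital, so the cyclic π system is continuous.
π-electron count: 3 × 2 = 6 from the double-bond units + 2 from the NH atom = 8.
8 is a 4n count (n = 2), so the planar conjugated ring is antiaromatic.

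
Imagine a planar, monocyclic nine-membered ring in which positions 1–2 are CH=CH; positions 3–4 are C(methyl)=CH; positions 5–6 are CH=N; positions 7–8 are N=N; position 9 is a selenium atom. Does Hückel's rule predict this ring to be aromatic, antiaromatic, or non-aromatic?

Aromatic

Every ring atom contributes a p orbital perpendicular to the ring (each doubly-bonded ring atom is sp² with one p-orbital electron; the doubly-bonded nitrogens are pyridine-type — their lone pairs lie in the ring plane, leaving one electron in the p orbital; the selenium donates one lone pair from its p orbital), so the π system is cyclic and fully conjugated.
Tallying contributions gives 4 × 2 = 8 from the double-bond units + 2 from the Se atom = 10.
10 = 4(2) + 2, which satisfies Hückel's 4n+2 rule.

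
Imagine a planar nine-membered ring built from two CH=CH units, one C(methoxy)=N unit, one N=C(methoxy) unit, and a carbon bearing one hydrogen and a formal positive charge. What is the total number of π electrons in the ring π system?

The p orbitals form a continuous loop: every atom in a ring double bond is sp² and brings one electron to the p orbital; each sp² =N– keeps its lone pair in-plane and puts one electron into the π system; the carbocation has an empty p orbital. The ring is fully conjugated.
Tallying contributions gives 4 × 2 = 8 from the double-bond units + 0 from the CH(+) atom = 8.

8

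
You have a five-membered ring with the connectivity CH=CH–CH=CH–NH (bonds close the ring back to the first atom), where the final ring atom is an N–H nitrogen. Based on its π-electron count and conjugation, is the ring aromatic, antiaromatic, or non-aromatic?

Check conjugation: each doubly-bonded ring atom is sp² with one p-orbital electron; the pyrrole-type nitrogen donates its lone pair from the p orbital — every position has a p orbital, so the cyclic π system is continuous.
Adding the contributions, 2 × 2 = 4 from the double-bond units + 2 from the NH atom = 6.
6 = 4(1) + 2, which satisfies Hückel's 4n+2 rule.

Aromatic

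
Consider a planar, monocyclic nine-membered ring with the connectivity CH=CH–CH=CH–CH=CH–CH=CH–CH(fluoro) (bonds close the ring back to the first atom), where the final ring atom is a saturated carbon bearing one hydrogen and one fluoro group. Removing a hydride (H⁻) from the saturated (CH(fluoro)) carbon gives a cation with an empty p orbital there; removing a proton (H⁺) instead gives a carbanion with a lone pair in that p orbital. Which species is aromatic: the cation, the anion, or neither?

Once that carbon is sp², every ring atom has a p orbital and both ions are fully conjugated.
Cation: 4 × 2 + 0 = 8 π electrons → 4(2), antiaromatic.
Anion: 4 × 2 + 2 = 10 π electrons → 4(2)+2, aromatic.

The anion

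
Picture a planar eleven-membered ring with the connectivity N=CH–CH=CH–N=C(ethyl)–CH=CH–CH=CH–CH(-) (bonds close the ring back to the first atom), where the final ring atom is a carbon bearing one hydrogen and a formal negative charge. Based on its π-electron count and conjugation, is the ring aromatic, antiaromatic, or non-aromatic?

Every ring atom contributes a p orbital perpendicular to the ring (the double-bond atoms are sp², each contributing one p electron; the doubly-bonded nitrogens are pyridine-type — their lone pairs lie in the ring plane, leaving one electron in the p orbital; the carbanion's lone pair occupies the p orbital), so the π system is cyclic and fully conjugated.
Tallying contributions gives 5 × 2 = 10 from the double-bond units + 2 from the CH(-) atom = 12.
12 = 4(3); a planar, fully conjugated 4n system is antiaromatic.

Antiaromatic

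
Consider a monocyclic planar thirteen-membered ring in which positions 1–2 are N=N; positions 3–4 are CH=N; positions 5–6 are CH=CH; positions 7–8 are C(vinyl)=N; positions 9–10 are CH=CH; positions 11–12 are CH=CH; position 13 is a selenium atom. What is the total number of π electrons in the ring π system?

Every ring atom contributes a p orbital perpendicular to the ring (the double-bond atoms are sp², each contributing one p electron; the doubly-bonded nitrogens are pyridine-type — their lone pairs lie in the ring plane, leaving one electron in the p orbital; the selenium donates one lone pair from its p orbital), so the π system is cyclic and fully conjugated.
Adding the contributions, 6 × 2 = 12 from the double-bond units + 2 from the Se atom = 14.

14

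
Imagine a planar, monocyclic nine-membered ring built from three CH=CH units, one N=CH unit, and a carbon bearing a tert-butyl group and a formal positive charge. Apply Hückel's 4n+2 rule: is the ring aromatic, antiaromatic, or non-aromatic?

Check conjugation: the double-bond atoms are sp², each contributing one p electron; each sp² =N– keeps its lone pair in-plane and puts one electron into the π system; the carbocation has an empty p orbital — every position has a p orbital, so the cyclic π system is continuous.
Counting π electrons: 4 × 2 = 8 from the double-bond units + 0 from the C(tert-butyl)(+) atom = 8.
A 4n π count (8, n = 2) in a planar conjugated ring means antiaromatic.

Antiaromatic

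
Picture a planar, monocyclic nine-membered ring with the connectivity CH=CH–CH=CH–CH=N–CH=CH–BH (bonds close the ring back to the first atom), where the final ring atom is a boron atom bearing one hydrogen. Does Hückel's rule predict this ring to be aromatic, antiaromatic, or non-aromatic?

The p orbitals form a continuous loop: the double-bond atoms are sp², each contributing one p electron; the doubly-bonded nitrogens are pyridine-type — their lone pairs lie in the ring plane, leaving one electron in the p orbital; the boron has an empty p orbital. The ring is fully conjugated.
Counting π electrons: 4 × 2 = 8 from the double-bond units + 0 from the BH atom = 8.
A 4n π count (8, n = 2) in a planar conjugated ring means antiaromatic.

Antiaromatic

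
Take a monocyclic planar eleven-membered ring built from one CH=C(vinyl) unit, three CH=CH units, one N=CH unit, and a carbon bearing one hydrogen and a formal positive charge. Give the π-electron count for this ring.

All ring atoms are sp² and supply a p orbital to the ring (the double-bond atoms are sp², each contributing one p electron; the doubly-bonded nitrogens are pyridine-type — their lone pairs lie in the ring plane, leaving one electron in the p orbital; the carbocation has an empty p orbital); the conjugation is uninterrupted.
Adding the contributions, 5 × 2 = 10 from the double-bond units + 0 from the CH(+) atom = 10.

10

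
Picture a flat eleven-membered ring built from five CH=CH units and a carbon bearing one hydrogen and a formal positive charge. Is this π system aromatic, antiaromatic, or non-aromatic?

Check conjugation: each doubly-bonded ring atom is sp² with one p-orbital electron; the carbocation has an empty p orbital — every position has a p orbital, so the cyclic π system is continuous.
Counting π electrons: 5 × 2 = 10 from the double-bond units + 0 from the CH(+) atom = 10.
With 10 π electrons (n = 2), the Hückel 4n+2 condition holds.

Aromatic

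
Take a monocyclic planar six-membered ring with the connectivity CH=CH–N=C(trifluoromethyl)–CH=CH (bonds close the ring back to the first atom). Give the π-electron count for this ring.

The p orbitals form a continuous loop: each doubly-bonded ring atom is sp² with one p-orbital electron; each =N– nitrogen is pyridine-type (lone pair in the sp² plane, one electron in the p orbital). The ring is fully conjugated.
Adding the contributions, 3 × 2 = 6 from the 3 double-bond units.

6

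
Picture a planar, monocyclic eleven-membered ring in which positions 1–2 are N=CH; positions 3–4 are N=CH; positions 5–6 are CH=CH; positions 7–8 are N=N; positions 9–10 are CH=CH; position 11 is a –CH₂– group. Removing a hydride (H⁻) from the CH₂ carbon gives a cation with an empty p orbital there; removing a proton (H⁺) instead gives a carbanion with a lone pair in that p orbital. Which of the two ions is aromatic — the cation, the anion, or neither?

Both ions have a continuous loop of p orbitals — each ring atom is sp².
Cation: 5 × 2 + 0 = 10 π electrons → 4(2)+2, aromatic.
Anion: 5 × 2 + 2 = 12 π electrons → 4(3), antiaromatic.

The cation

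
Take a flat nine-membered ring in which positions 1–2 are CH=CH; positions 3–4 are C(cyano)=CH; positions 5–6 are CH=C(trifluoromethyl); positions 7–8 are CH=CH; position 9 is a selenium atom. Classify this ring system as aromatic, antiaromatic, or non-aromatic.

Check conjugation: the double-bond atoms are sp², each contributing one p electron; the selenium donates one lone pair from its p orbital — every position has a p orbital, so the cyclic π system is continuous.
Adding the contributions, 4 × 2 = 8 from the double-bond units + 2 from the Se atom = 10.
10 = 4(2) + 2, which satisfies Hückel's 4n+2 rule.

Aromatic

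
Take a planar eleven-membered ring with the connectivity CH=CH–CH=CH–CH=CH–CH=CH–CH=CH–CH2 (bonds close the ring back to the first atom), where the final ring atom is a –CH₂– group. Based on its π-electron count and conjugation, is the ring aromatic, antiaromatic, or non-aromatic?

The CH2 position has four σ bonds — the tetrahedral CH₂ carbon is sp³ and has no p orbital in the ring π system — so the cyclic conjugation is interrupted.
Hückel's rule only applies to fully conjugated rings, so this one is simply non-aromatic.

Non-aromatic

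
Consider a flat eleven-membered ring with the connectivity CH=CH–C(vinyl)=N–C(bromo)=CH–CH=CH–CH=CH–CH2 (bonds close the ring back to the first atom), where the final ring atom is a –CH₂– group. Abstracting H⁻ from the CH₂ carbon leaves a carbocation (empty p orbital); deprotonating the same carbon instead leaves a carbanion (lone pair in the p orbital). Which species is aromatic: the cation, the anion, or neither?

The cation

In either ion the ring is fully conjugated: every atom, including the new sp² carbon, supplies a p orbital.
Cation: 5 × 2 + 0 = 10 π electrons → 4(2)+2, aromatic.
Anion: 5 × 2 + 2 = 12 π electrons → 4(3), antiaromatic.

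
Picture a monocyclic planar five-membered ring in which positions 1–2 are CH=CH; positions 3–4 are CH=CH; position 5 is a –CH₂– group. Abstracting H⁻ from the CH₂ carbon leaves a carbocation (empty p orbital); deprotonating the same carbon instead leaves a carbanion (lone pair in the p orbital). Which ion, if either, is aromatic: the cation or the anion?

The anion

Both ions have a continuous loop of p orbitals — each ring atom is sp².
Cation: 2 × 2 + 0 = 4 π electrons → 4(1), antiaromatic.
Anion: 2 × 2 + 2 = 6 π electrons → 4(1)+2, aromatic.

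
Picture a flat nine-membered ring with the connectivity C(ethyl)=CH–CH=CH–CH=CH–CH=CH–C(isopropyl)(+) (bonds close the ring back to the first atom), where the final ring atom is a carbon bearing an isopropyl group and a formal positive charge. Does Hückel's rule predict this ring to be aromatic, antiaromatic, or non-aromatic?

Antiaromatic

Check conjugation: the double-bond atoms are sp², each contributing one p electron; the carbocation has an empty p orbital — every position has a p orbital, so the cyclic π system is continuous.
Adding the contributions, 4 × 2 = 8 from the double-bond units + 0 from the C(isopropyl)(+) atom = 8.
With 8 = 4·2 π electrons, Hückel's rule classifies the planar ring as antiaromatic.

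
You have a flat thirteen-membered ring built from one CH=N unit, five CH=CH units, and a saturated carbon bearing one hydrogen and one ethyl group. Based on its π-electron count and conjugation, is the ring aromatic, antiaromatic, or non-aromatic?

The CH(ethyl) position has four σ bonds — that saturated carbon is sp³ and has no p orbital in the ring π system — so the cyclic conjugation is interrupted.
A ring that is not fully conjugated cannot be aromatic or antiaromatic regardless of its π-electron count.

Non-aromatic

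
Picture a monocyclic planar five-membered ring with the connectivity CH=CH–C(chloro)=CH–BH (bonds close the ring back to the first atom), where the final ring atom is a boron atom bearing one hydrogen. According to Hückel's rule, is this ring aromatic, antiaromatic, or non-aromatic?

Every ring atom contributes a p orbital perpendicular to the ring (the double-bond atoms are sp², each contributing one p electron; the boron has an empty p orbital), so the π system is cyclic and fully conjugated.
π-electron count: 2 × 2 = 4 from the double-bond units + 0 from the BH atom = 4.
A 4n π count (4, n = 1) in a planar conjugated ring means antiaromatic.

Antiaromatic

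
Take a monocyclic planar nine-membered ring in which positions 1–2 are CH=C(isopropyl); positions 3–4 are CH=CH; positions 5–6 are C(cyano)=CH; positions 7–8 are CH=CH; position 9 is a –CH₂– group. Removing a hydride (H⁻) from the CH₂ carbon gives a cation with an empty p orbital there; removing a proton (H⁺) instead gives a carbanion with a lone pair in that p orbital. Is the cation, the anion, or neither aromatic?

The anion

Both ions have a continuous loop of p orbitals — each ring atom is sp².
Cation: 4 × 2 + 0 = 8 π electrons → 4(2), antiaromatic.
Anion: 4 × 2 + 2 = 10 π electrons → 4(2)+2, aromatic.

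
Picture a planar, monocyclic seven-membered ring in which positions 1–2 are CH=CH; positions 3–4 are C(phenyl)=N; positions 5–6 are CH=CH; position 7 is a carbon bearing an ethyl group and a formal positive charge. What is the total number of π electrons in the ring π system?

6

All ring atoms are sp² and supply a p orbital to the ring (the double-bond atoms are sp², each contributing one p electron; the doubly-bonded nitrogens are pyridine-type — their lone pairs lie in the ring plane, leaving one electron in the p orbital; the carbocation has an empty p orbital); the conjugation is uninterrupted.
Adding the contributions, 3 × 2 = 6 from the double-bond units + 0 from the C(ethyl)(+) atom = 6.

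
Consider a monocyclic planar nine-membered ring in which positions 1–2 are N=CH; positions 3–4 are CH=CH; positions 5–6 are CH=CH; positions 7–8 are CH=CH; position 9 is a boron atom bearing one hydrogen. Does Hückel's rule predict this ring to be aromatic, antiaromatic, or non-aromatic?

Check conjugation: each doubly-bonded ring atom is sp² with one p-orbital electron; each =N– nitrogen is pyridine-type (lone pair in the sp² plane, one electron in the p orbital); the boron has an empty p orbital — every position has a p orbital, so the cyclic π system is continuous.
π-electron count: 4 × 2 = 8 from the double-bond units + 0 from the BH atom = 8.
8 = 4(2); a planar, fully conjugated 4n system is antiaromatic.

Antiaromatic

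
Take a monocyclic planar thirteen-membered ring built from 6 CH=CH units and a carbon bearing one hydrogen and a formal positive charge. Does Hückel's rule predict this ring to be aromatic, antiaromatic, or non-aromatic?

The p orbitals form a continuous loop: the double-bond atoms are sp², each contributing one p electron; the carbocation has an empty p orbital. The ring is fully conjugated.
Adding the contributions, 6 × 2 = 12 from the double-bond units + 0 from the CH(+) atom = 12.
With 12 = 4·3 π electrons, Hückel's rule classifies the planar ring as antiaromatic.

Antiaromatic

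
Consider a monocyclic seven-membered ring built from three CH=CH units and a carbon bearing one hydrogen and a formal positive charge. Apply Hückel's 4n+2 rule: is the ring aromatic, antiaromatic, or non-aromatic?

Aromatic

All ring atoms are sp² and supply a p orbital to the ring (the double-bond atoms are sp², each contributing one p electron; the carbocation has an empty p orbital); the conjugation is uninterrupted.
Counting π electrons: 3 × 2 = 6 from the double-bond units + 0 from the CH(+) atom = 6.
6 = 4(1) + 2, which satisfies Hückel's 4n+2 rule.
This is the tropylium cation.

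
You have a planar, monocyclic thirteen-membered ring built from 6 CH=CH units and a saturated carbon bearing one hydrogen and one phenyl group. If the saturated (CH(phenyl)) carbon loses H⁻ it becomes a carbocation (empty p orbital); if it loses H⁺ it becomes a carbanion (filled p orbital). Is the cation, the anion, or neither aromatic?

Once that carbon is sp², every ring atom has a p orbital and both ions are fully conjugated.
Cation: 6 × 2 + 0 = 12 π electrons → 4(3), antiaromatic.
Anion: 6 × 2 + 2 = 14 π electrons → 4(3)+2, aromatic.

The anion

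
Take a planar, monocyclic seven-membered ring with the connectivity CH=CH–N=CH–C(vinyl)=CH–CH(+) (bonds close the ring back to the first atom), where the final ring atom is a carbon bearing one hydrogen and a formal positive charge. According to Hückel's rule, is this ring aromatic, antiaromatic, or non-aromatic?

Check conjugation: the double-bond atoms are sp², each contributing one p electron; each sp² =N– keeps its lone pair in-plane and puts one electron into the π system; the carbocation has an empty p orbital — every position has a p orbital, so the cyclic π system is continuous.
Counting π electrons: 3 × 2 = 6 from the double-bond units + 0 from the CH(+) atom = 6.
Since 6 = 4·1 + 2, the ring meets the 4n+2 criterion.

Aromatic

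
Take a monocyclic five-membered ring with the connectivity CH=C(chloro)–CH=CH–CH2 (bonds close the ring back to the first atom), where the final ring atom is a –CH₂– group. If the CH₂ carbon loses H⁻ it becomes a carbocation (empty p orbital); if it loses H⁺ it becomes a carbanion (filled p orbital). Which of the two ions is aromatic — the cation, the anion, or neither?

In either ion the ring is fully conjugated: every atom, including the new sp² carbon, supplies a p orbital.
Cation: 2 × 2 + 0 = 4 π electrons → 4(1), antiaromatic.
Anion: 2 × 2 + 2 = 6 π electrons → 4(1)+2, aromatic.

The anion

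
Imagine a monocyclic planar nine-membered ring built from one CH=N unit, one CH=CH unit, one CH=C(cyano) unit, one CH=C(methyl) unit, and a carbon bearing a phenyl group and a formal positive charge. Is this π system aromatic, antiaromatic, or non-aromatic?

All ring atoms are sp² and supply a p orbital to the ring (each doubly-bonded ring atom is sp² with one p-orbital electron; each =N– nitrogen is pyridine-type (lone pair in the sp² plane, one electron in the p orbital); the carbocation has an empty p orbital); the conjugation is uninterrupted.
Tallying contributions gives 4 × 2 = 8 from the double-bond units + 0 from the C(phenyl)(+) atom = 8.
8 is a 4n count (n = 2), so the planar conjugated ring is antiaromatic.

Antiaromatic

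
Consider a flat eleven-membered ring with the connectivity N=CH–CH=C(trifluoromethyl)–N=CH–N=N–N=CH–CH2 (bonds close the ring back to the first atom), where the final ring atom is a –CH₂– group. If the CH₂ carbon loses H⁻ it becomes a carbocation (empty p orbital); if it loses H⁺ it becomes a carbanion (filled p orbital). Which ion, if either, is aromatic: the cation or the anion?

The cation

Both ions have a continuous loop of p orbitals — each ring atom is sp².
Cation: 5 × 2 + 0 = 10 π electrons → 4(2)+2, aromatic.
Anion: 5 × 2 + 2 = 12 π electrons → 4(3), antiaromatic.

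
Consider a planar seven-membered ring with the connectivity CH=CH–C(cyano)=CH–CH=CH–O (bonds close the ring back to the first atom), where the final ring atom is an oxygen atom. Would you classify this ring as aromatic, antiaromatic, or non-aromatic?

Antiaromatic

Check conjugation: each doubly-bonded ring atom is sp² with one p-orbital electron; the oxygen donates one lone pair from its p orbital — every position has a p orbital, so the cyclic π system is continuous.
Tallying contributions gives 3 × 2 = 6 from the double-bond units + 2 from the O atom = 8.
With 8 = 4·2 π electrons, Hückel's rule classifies the planar ring as antiaromatic.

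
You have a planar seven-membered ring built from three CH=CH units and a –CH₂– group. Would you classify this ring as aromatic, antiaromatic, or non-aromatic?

At the CH2 position, the tetrahedral CH₂ carbon is sp³ and has no p orbital in the ring π system; the ring's p-orbital overlap is broken there.
Hückel's rule only applies to fully conjugated rings, so this one is simply non-aromatic.

Non-aromatic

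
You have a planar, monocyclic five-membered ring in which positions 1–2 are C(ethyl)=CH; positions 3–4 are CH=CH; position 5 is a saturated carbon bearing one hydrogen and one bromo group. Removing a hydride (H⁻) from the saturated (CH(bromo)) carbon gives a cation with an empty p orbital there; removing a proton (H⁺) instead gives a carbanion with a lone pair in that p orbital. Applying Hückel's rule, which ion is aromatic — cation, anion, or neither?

Once that carbon is sp², every ring atom has a p orbital and both ions are fully conjugated.
Cation: 2 × 2 + 0 = 4 π electrons → 4(1), antiaromatic.
Anion: 2 × 2 + 2 = 6 π electrons → 4(1)+2, aromatic.

The anion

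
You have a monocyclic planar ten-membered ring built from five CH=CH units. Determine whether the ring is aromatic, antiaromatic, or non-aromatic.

Aromatic

Every ring atom contributes a p orbital perpendicular to the ring (the double-bond atoms are sp², each contributing one p electron), so the π system is cyclic and fully conjugated.
π-electron count: 5 × 2 = 10 from the 5 double-bond units.
Since 10 = 4·2 + 2, the ring meets the 4n+2 criterion.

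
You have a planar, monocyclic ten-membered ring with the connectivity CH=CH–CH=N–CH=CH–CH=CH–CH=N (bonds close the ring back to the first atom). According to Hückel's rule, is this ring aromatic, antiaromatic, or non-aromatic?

All ring atoms are sp² and supply a p orbital to the ring (each doubly-bonded ring atom is sp² with one p-orbital electron; the doubly-bonded nitrogens are pyridine-type — their lone pairs lie in the ring plane, leaving one electron in the p orbital); the conjugation is uninterrupted.
Counting π electrons: 5 × 2 = 10 from the 5 double-bond units.
10 = 4(2) + 2, which satisfies Hückel's 4n+2 rule.

Aromatic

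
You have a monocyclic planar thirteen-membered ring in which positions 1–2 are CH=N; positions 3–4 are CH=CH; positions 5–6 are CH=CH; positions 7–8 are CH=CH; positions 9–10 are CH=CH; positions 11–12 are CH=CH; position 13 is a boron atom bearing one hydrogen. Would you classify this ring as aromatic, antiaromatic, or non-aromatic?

Antiaromatic

The p orbitals form a continuous loop: every atom in a ring double bond is sp² and brings one electron to the p orbital; each sp² =N– keeps its lone pair in-plane and puts one electron into the π system; the boron has an empty p orbital. The ring is fully conjugated.
Counting π electrons: 6 × 2 = 12 from the double-bond units + 0 from the BH atom = 12.
12 = 4(3); a planar, fully conjugated 4n system is antiaromatic.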